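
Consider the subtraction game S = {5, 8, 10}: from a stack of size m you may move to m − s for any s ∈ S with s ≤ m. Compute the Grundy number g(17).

0

Grundy values for subtraction set {5, 8, 10}:
k:     0  1  2  3  4  5  6  7  8  9 10 11 12 13 14 15 16 17
g(k):  0  0  0  0  0  1  1  1  1  1  2  2  2  2  2  0  0  0
So g(17) = 0.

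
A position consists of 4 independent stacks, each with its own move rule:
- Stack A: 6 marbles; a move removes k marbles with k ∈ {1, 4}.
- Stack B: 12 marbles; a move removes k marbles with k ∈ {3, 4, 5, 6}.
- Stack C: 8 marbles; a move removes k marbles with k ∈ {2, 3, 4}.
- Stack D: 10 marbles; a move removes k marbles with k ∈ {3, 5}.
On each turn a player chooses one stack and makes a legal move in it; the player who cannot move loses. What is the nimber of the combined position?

1

For stack A, compute g(0), g(1), … with moves {1, 4}:
k:     0  1  2  3  4  5  6
g(k):  0  1  0  1  2  0  1
So g(6) = 1.
For stack B, compute g(0), g(1), … with moves {3, 4, 5, 6}:
g(0) = mex{} = 0
g(1) = mex{} = 0
g(2) = mex{} = 0
g(3) = mex{0} = 1
g(4) = mex{0} = 1
g(5) = mex{0} = 1
g(6) = mex{0,1} = 2
g(7) = mex{0,1} = 2
g(8) = mex{0,1} = 2
g(9) = mex{1,2} = 0
g(10) = mex{1,2} = 0
g(11) = mex{1,2} = 0
g(12) = mex{0,2} = 1
So g(12) = 1.
Grundy values for stack C (subtraction set {2, 3, 4}):
k:     0  1  2  3  4  5  6  7  8
g(k):  0  0  1  1  2  2  0  0  1
So g(8) = 1.
Grundy values for stack D (subtraction set {3, 5}):
g(0) = mex{} = 0
g(1) = mex{} = 0
g(2) = mex{} = 0
g(3) = mex{0} = 1
g(4) = mex{0} = 1
g(5) = mex{0} = 1
g(6) = mex{0,1} = 2
g(7) = mex{0,1} = 2
g(8) = mex{1} = 0
g(9) = mex{1,2} = 0
g(10) = mex{1,2} = 0
So g(10) = 0.
By the Sprague-Grundy theorem, the Grundy value of a sum of independent games is the XOR of the component values.
Combined value = 1 ⊕ 1 ⊕ 1 ⊕ 0 = 1.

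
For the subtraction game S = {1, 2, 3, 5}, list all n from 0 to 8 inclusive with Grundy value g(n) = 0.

0, 4, 8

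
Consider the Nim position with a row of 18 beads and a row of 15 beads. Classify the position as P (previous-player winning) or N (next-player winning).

N-position

In binary:
  10010  (18)
  01111  (15)
  -----
  11101  (29)
The nim-sum is 29 ≠ 0, so this is an N-position: the player to move can win.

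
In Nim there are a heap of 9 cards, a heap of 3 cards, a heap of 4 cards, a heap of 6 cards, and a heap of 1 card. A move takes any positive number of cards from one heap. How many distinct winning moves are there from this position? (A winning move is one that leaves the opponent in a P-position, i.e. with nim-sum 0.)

1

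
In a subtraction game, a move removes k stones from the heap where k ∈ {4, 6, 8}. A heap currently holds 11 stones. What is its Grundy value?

2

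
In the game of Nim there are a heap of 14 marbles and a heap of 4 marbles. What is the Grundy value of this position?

10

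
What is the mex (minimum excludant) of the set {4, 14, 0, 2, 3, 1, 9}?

The values 0, 1, 2, 3, 4 are all present; 5 is the first non-negative integer missing from the set.

5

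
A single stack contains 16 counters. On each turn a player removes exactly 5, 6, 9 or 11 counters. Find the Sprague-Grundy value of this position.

0

Grundy values for subtraction set {5, 6, 9, 11}:
k:     0  1  2  3  4  5  6  7  8  9 10 11 12 13 14 15 16
g(k):  0  0  0  0  0  1  1  1  1  1  2  2  2  2  2  3  0
So g(16) = 0.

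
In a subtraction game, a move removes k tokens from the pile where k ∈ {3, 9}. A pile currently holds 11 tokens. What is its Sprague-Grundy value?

1

Build the Grundy sequence with g(k) = mex{g(k−s) : s ∈ {3, 9}, s ≤ k}:
k:     0  1  2  3  4  5  6  7  8  9 10 11
g(k):  0  0  0  1  1  1  0  0  0  1  1  1
So g(11) = 1.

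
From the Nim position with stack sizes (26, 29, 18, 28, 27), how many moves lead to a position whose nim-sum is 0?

Compute the nim-sum pairwise:
26 XOR 29 = 7
7 XOR 18 = 21
21 XOR 28 = 9
9 XOR 27 = 18
The overall nim-sum is X = 18. A stack of size p has a winning move iff p XOR X < p (reduce it to p XOR X).
  26: 26 XOR 18 = 8 < 26 — winning move (to 8).
  29: 29 XOR 18 = 15 < 29 — winning move (to 15).
  18: 18 XOR 18 = 0 < 18 — winning move (to 0).
  28: 28 XOR 18 = 14 < 28 — winning move (to 14).
  27: 27 XOR 18 = 9 < 27 — winning move (to 9).
That gives 5 winning moves.

5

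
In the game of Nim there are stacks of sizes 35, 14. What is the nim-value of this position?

Compute the nim-sum pairwise:
35 ^ 14 = 45

45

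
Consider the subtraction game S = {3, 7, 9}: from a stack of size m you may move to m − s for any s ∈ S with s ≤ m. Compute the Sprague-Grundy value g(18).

Grundy values for subtraction set {3, 7, 9}:
k:     0  1  2  3  4  5  6  7  8  9 10 11 12 13 14 15 16 17 18
g(k):  0  0  0  1  1  1  0  2  2  1  3  3  0  2  0  1  0  1  0
So g(18) = 0.

0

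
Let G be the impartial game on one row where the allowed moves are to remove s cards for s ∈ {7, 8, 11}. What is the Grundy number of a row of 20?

Compute g(0), g(1), … for moves {7, 8, 11}:
k:     0  1  2  3  4  5  6  7  8  9 10 11 12 13 14 15 16 17 18 19 20
g(k):  0  0  0  0  0  0  0  1  1  1  1  1  1  1  2  2  2  2  0  0  0
So g(20) = 0.

0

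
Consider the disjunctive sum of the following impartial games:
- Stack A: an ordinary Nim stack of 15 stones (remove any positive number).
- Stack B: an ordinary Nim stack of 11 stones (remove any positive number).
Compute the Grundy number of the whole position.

4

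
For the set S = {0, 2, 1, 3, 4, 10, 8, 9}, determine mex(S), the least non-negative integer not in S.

5

The values 0, 1, 2, 3, 4 are all present; 5 is the first non-negative integer missing from the set.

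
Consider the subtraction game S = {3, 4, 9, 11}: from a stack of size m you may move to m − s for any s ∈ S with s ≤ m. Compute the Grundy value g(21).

Build the Grundy sequence with g(k) = mex{g(k−s) : s ∈ {3, 4, 9, 11}, s ≤ k}:
k:     0  1  2  3  4  5  6  7  8  9 10 11 12 13 14 15 16 17 18 19 20 21
g(k):  0  0  0  1  1  1  2  0  0  3  1  1  2  2  0  0  3  1  1  2  0  0
So g(21) = 0.

0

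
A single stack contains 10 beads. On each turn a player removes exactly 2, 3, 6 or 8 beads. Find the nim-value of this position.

Build the Grundy sequence with g(k) = mex{g(k−s) : s ∈ {2, 3, 6, 8}, s ≤ k}:
g(0) = mex{} = 0
g(1) = mex{} = 0
g(2) = mex{0} = 1
g(3) = mex{0} = 1
g(4) = mex{0,1} = 2
g(5) = mex{1} = 0
g(6) = mex{0,1,2} = 3
g(7) = mex{0,2} = 1
g(8) = mex{0,1,3} = 2
g(9) = mex{0,1,3} = 2
g(10) = mex{1,2} = 0
So g(10) = 0.

0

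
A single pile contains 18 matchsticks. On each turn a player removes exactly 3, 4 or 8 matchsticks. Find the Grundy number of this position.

Build the Grundy sequence with g(k) = mex{g(k−s) : s ∈ {3, 4, 8}, s ≤ k}:
k:     0  1  2  3  4  5  6  7  8  9 10 11 12 13 14 15 16 17 18
g(k):  0  0  0  1  1  1  2  0  2  3  1  3  0  0  0  1  1  1  2
So g(18) = 2.

2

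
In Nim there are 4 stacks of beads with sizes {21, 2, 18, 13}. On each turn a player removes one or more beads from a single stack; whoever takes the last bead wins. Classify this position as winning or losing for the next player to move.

Winning position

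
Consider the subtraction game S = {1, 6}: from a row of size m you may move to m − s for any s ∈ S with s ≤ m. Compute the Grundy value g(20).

Build the Grundy sequence with g(k) = mex{g(k−s) : s ∈ {1, 6}, s ≤ k}:
k:     0  1  2  3  4  5  6  7  8  9 10 11 12 13 14 15 16 17 18 19 20
g(k):  0  1  0  1  0  1  2  0  1  0  1  0  1  2  0  1  0  1  0  1  2
So g(20) = 2.

2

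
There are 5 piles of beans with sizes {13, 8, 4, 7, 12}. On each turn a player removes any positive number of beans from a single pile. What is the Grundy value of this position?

In binary:
  1101  (13)
  1000  (8)
  0100  (4)
  0111  (7)
  1100  (12)
  ----
  1010  (10)

10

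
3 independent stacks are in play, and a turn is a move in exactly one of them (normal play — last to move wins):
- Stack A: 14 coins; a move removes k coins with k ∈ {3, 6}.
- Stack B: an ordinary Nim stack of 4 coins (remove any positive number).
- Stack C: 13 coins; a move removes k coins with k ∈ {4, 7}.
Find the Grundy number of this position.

5

For stack A, compute g(0), g(1), … with moves {3, 6}:
k:     0  1  2  3  4  5  6  7  8  9 10 11 12 13 14
g(k):  0  0  0  1  1  1  2  2  2  0  0  0  1  1  1
So g(14) = 1.
Stack B is a plain Nim stack of size 4, so its Grundy value is 4.
Build the Grundy sequence for stack C with g(k) = mex{g(k−s) : s ∈ {4, 7}, s ≤ k}:
k:     0  1  2  3  4  5  6  7  8  9 10 11 12 13
g(k):  0  0  0  0  1  1  1  1  2  2  2  0  0  0
So g(13) = 0.
The value of a disjunctive sum is the nim-sum of the parts.
Combined value = 1 XOR 4 XOR 0 = 5.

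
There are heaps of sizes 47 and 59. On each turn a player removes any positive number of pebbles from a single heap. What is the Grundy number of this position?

Nim-sum: 47 ⊕ 59 = 20.

20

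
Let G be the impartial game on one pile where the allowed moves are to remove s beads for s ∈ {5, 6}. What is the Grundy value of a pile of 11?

0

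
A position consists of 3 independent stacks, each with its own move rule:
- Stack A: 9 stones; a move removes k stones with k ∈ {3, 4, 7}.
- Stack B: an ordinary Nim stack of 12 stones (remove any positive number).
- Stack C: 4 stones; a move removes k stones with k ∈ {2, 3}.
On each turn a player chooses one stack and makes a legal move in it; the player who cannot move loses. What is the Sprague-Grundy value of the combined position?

For stack A, compute g(0), g(1), … with moves {3, 4, 7}:
g(0) = mex{} = 0
g(1) = mex{} = 0
g(2) = mex{} = 0
g(3) = mex{0} = 1
g(4) = mex{0} = 1
g(5) = mex{0} = 1
g(6) = mex{0,1} = 2
g(7) = mex{0,1} = 2
g(8) = mex{0,1} = 2
g(9) = mex{0,1,2} = 3
So g(9) = 3.
Stack B is a plain Nim stack of size 12, so its Grundy value is 12.
For stack C, compute g(0), g(1), … with moves {2, 3}:
g(0) = mex{} = 0
g(1) = mex{} = 0
g(2) = mex{0} = 1
g(3) = mex{0} = 1
g(4) = mex{0,1} = 2
So g(4) = 2.
The value of a disjunctive sum is the nim-sum of the parts.
Combined value = 3 XOR 12 XOR 2 = 13.

13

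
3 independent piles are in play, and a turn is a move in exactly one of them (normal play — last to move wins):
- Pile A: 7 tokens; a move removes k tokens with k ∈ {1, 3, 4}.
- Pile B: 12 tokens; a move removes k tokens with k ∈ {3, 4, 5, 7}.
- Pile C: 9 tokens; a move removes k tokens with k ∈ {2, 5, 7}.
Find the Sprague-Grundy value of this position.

2

Build the Grundy sequence for pile A with g(k) = mex{g(k−s) : s ∈ {1, 3, 4}, s ≤ k}:
k:     0  1  2  3  4  5  6  7
g(k):  0  1  0  1  2  3  2  0
So g(7) = 0.
Build the Grundy sequence for pile B with g(k) = mex{g(k−s) : s ∈ {3, 4, 5, 7}, s ≤ k}:
g(0) = mex{} = 0
g(1) = mex{} = 0
g(2) = mex{} = 0
g(3) = mex{0} = 1
g(4) = mex{0} = 1
g(5) = mex{0} = 1
g(6) = mex{0,1} = 2
g(7) = mex{0,1} = 2
g(8) = mex{0,1} = 2
g(9) = mex{0,1,2} = 3
g(10) = mex{1,2} = 0
g(11) = mex{1,2} = 0
g(12) = mex{1,2,3} = 0
So g(12) = 0.
Grundy values for pile C (subtraction set {2, 5, 7}):
k:     0  1  2  3  4  5  6  7  8  9
g(k):  0  0  1  1  0  2  1  3  2  2
So g(9) = 2.
By the Sprague-Grundy theorem, the Grundy value of a sum of independent games is the XOR of the component values.
Combined value = 0 ⊕ 0 ⊕ 2 = 2.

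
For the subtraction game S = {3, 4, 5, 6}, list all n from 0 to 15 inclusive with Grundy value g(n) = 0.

0, 1, 2, 9, 10, 11

Compute g(0), g(1), … for moves {3, 4, 5, 6}:
k:     0  1  2  3  4  5  6  7  8  9 10 11 12 13 14 15
g(k):  0  0  0  1  1  1  2  2  2  0  0  0  1  1  1  2
The P-positions (g = 0) in 0..15 are 0, 1, 2, 9, 10, 11.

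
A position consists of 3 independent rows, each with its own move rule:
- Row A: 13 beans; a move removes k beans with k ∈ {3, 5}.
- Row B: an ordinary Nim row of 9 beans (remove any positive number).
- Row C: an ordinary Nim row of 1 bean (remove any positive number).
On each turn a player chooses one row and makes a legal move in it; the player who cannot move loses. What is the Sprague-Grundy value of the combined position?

9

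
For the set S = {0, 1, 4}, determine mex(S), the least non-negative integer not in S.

2

The values 0, 1 are all present; 2 is the first non-negative integer missing from the set.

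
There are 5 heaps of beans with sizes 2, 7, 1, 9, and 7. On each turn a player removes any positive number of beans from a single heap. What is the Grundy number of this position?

Write each in binary and XOR column by column:
  0010  (2)
  0111  (7)
  0001  (1)
  1001  (9)
  0111  (7)
  ----
  1010  (10)

10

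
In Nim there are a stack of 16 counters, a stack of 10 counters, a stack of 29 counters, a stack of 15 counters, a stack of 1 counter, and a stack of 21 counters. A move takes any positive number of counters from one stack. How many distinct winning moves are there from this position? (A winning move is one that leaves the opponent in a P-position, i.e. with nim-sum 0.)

3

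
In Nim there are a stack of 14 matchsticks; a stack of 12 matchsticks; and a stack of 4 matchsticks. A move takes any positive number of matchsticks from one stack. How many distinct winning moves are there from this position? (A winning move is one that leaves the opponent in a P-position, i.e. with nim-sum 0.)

3

Compute the nim-sum pairwise:
14 ^ 12 = 2
2 ^ 4 = 6
The overall nim-sum is X = 6. A stack of size p has a winning move iff p XOR X < p (reduce it to p XOR X).
  14: 14 XOR 6 = 8 < 14 — winning move (to 8).
  12: 12 XOR 6 = 10 < 12 — winning move (to 10).
  4: 4 XOR 6 = 2 < 4 — winning move (to 2).
That gives 3 winning moves.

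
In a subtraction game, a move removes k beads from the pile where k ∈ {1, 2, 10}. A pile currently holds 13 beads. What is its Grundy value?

Compute g(0), g(1), … for moves {1, 2, 10}:
g(0) = mex{} = 0
g(1) = mex{0} = 1
g(2) = mex{0,1} = 2
g(3) = mex{1,2} = 0
g(4) = mex{0,2} = 1
g(5) = mex{0,1} = 2
g(6) = mex{1,2} = 0
g(7) = mex{0,2} = 1
g(8) = mex{0,1} = 2
g(9) = mex{1,2} = 0
g(10) = mex{0,2} = 1
g(11) = mex{0,1} = 2
g(12) = mex{1,2} = 0
g(13) = mex{0,2} = 1
So g(13) = 1.

1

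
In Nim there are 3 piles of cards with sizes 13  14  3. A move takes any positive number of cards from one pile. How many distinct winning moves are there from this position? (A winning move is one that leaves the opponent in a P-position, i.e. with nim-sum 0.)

Nim-sum: 13 XOR 14 XOR 3 = 0.
The nim-sum is already 0, so every move leaves a nonzero nim-sum — there are no winning moves.

0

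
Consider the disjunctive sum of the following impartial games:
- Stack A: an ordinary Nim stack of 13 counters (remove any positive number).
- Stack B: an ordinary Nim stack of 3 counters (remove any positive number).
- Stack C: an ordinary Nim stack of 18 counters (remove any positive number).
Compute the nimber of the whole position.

28

Stack A is a plain Nim stack of size 13, so its Grundy value is 13.
Stack B is a plain Nim stack of size 3, so its Grundy value is 3.
Stack C is a plain Nim stack of size 18, so its Grundy value is 18.
By the Sprague-Grundy theorem, the Grundy value of a sum of independent games is the XOR of the component values.
Combined value = 13 ⊕ 3 ⊕ 18 = 28.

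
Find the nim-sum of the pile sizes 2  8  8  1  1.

2

Nim-sum: 2 XOR 8 XOR 8 XOR 1 XOR 1 = 2.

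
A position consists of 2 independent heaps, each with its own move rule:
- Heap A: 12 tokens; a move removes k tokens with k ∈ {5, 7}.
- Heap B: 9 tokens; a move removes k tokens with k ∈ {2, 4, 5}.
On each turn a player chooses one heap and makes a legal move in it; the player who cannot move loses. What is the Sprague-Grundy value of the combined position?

1

Grundy values for heap A (subtraction set {5, 7}):
g(0) = mex{} = 0
g(1) = mex{} = 0
g(2) = mex{} = 0
g(3) = mex{} = 0
g(4) = mex{} = 0
g(5) = mex{0} = 1
g(6) = mex{0} = 1
g(7) = mex{0} = 1
g(8) = mex{0} = 1
g(9) = mex{0} = 1
g(10) = mex{0,1} = 2
g(11) = mex{0,1} = 2
g(12) = mex{1} = 0
So g(12) = 0.
Grundy values for heap B (subtraction set {2, 4, 5}):
k:     0  1  2  3  4  5  6  7  8  9
g(k):  0  0  1  1  2  2  3  0  0  1
So g(9) = 1.
The value of a disjunctive sum is the nim-sum of the parts.
Combined value = 0 XOR 1 = 1.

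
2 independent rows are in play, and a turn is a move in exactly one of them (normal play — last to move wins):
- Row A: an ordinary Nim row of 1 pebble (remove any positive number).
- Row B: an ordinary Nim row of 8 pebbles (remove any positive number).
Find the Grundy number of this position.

Row A is a plain Nim row of size 1, so its Grundy value is 1.
Row B is a plain Nim row of size 8, so its Grundy value is 8.
By the Sprague-Grundy theorem, the Grundy value of a sum of independent games is the XOR of the component values.
Combined value = 1 XOR 8 = 9.

9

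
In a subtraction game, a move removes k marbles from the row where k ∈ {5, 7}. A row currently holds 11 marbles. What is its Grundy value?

Build the Grundy sequence with g(k) = mex{g(k−s) : s ∈ {5, 7}, s ≤ k}:
g(0) = mex{} = 0
g(1) = mex{} = 0
g(2) = mex{} = 0
g(3) = mex{} = 0
g(4) = mex{} = 0
g(5) = mex{0} = 1
g(6) = mex{0} = 1
g(7) = mex{0} = 1
g(8) = mex{0} = 1
g(9) = mex{0} = 1
g(10) = mex{0,1} = 2
g(11) = mex{0,1} = 2
So g(11) = 2.

2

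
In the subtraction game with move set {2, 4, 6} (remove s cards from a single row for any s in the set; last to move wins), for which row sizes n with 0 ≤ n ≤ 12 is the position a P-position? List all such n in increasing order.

0, 1, 8, 9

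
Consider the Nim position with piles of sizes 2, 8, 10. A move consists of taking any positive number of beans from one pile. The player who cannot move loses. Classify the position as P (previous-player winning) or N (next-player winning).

Bitwise XOR of the heap sizes:
  0010  (2)
  1000  (8)
  1010  (10)
  ----
  0000  (0)
The nim-sum is 0, so this is a P-position: the player to move is in a losing position under optimal play.

P-position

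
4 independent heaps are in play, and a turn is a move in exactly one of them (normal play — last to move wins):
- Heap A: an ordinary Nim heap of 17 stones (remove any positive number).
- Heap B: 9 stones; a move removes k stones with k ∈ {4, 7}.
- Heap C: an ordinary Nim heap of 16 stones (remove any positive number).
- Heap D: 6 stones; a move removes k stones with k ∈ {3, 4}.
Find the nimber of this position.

1

Heap A is a plain Nim heap of size 17, so its Grundy value is 17.
Build the Grundy sequence for heap B with g(k) = mex{g(k−s) : s ∈ {4, 7}, s ≤ k}:
g(0) = mex{} = 0
g(1) = mex{} = 0
g(2) = mex{} = 0
g(3) = mex{} = 0
g(4) = mex{0} = 1
g(5) = mex{0} = 1
g(6) = mex{0} = 1
g(7) = mex{0} = 1
g(8) = mex{0,1} = 2
g(9) = mex{0,1} = 2
So g(9) = 2.
Heap C is a plain Nim heap of size 16, so its Grundy value is 16.
For heap D, compute g(0), g(1), … with moves {3, 4}:
g(0) = mex{} = 0
g(1) = mex{} = 0
g(2) = mex{} = 0
g(3) = mex{0} = 1
g(4) = mex{0} = 1
g(5) = mex{0} = 1
g(6) = mex{0,1} = 2
So g(6) = 2.
The value of a disjunctive sum is the nim-sum of the parts.
Combined value = 17 XOR 2 XOR 16 XOR 2 = 1.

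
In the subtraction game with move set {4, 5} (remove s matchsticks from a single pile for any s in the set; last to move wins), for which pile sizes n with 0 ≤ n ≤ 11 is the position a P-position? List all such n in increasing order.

Build the Grundy sequence with g(k) = mex{g(k−s) : s ∈ {4, 5}, s ≤ k}:
k:     0  1  2  3  4  5  6  7  8  9 10 11
g(k):  0  0  0  0  1  1  1  1  2  0  0  0
The P-positions (g = 0) in 0..11 are 0, 1, 2, 3, 9, 10, 11.

0, 1, 2, 3, 9, 10, 11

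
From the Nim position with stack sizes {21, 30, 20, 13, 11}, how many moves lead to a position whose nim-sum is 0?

Nim-sum: 21 XOR 30 XOR 20 XOR 13 XOR 11 = 25.
The overall nim-sum is X = 25. A stack of size p has a winning move iff p XOR X < p (reduce it to p XOR X).
  21: 21 XOR 25 = 12 < 21 — winning move (to 12).
  30: 30 XOR 25 = 7 < 30 — winning move (to 7).
  20: 20 XOR 25 = 13 < 20 — winning move (to 13).
  13: 13 XOR 25 = 20 ≥ 13 — no move.
  11: 11 XOR 25 = 18 ≥ 11 — no move.
That gives 3 winning moves.

3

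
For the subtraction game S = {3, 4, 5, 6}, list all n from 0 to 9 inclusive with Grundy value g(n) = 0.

Compute g(0), g(1), … for moves {3, 4, 5, 6}:
k:     0  1  2  3  4  5  6  7  8  9
g(k):  0  0  0  1  1  1  2  2  2  0
The P-positions (g = 0) in 0..9 are 0, 1, 2, 9.

0, 1, 2, 9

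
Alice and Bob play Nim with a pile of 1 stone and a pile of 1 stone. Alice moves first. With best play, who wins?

Bob wins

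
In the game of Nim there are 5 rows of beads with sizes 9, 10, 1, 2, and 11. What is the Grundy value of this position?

11

Compute the nim-sum pairwise:
9 ⊕ 10 = 3
3 ⊕ 1 = 2
2 ⊕ 2 = 0
0 ⊕ 11 = 11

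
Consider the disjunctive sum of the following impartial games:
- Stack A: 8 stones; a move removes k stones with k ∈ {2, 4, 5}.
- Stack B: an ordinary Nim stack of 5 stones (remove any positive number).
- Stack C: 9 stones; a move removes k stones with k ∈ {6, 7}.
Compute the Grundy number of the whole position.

4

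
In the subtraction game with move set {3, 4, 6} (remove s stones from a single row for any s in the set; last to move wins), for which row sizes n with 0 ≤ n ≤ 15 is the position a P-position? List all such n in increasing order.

0, 1, 2, 9, 10, 11

Build the Grundy sequence with g(k) = mex{g(k−s) : s ∈ {3, 4, 6}, s ≤ k}:
k:     0  1  2  3  4  5  6  7  8  9 10 11 12 13 14 15
g(k):  0  0  0  1  1  1  2  2  2  0  0  0  1  1  1  2
The P-positions (g = 0) in 0..15 are 0, 1, 2, 9, 10, 11.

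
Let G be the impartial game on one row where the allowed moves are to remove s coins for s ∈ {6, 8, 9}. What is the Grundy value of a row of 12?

2

Compute g(0), g(1), … for moves {6, 8, 9}:
k:     0  1  2  3  4  5  6  7  8  9 10 11 12
g(k):  0  0  0  0  0  0  1  1  1  1  1  1  2
So g(12) = 2.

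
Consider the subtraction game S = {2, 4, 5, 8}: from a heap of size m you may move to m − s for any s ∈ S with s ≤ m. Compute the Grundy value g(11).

2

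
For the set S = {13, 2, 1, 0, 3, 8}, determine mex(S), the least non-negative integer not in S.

4

The values 0, 1, 2, 3 are all present; 4 is the first non-negative integer missing from the set.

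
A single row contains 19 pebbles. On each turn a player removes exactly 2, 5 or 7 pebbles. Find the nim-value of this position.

Compute g(0), g(1), … for moves {2, 5, 7}:
k:     0  1  2  3  4  5  6  7  8  9 10 11 12 13 14 15 16 17 18 19
g(k):  0  0  1  1  0  2  1  3  2  2  0  3  1  0  0  1  1  2  2  3
So g(19) = 3.

3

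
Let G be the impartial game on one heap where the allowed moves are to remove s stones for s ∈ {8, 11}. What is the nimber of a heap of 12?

1

Compute g(0), g(1), … for moves {8, 11}:
k:     0  1  2  3  4  5  6  7  8  9 10 11 12
g(k):  0  0  0  0  0  0  0  0  1  1  1  1  1
So g(12) = 1.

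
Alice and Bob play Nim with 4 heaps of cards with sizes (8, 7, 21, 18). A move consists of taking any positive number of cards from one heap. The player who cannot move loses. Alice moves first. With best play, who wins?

Nim-sum: 8 XOR 7 XOR 21 XOR 18 = 8.
The nim-sum is 8 ≠ 0, so this is an N-position: the player to move can win; Alice has a winning move.

Alice wins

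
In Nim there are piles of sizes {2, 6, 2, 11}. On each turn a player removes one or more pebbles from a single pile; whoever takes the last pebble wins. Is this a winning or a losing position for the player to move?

Winning position

Nim-sum: 2 ⊕ 6 ⊕ 2 ⊕ 11 = 13.
The nim-sum is 13 ≠ 0, so this is an N-position: the player to move can win.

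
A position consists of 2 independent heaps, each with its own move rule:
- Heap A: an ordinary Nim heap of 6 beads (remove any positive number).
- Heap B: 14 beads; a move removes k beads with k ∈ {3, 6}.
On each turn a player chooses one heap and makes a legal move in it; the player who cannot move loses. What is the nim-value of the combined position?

7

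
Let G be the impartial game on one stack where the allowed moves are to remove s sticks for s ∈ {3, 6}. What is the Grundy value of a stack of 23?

1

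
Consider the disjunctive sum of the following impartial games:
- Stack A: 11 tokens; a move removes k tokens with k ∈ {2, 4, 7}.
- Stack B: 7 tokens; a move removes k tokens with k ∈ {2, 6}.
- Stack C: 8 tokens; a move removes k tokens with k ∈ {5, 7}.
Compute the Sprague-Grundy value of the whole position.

For stack A, compute g(0), g(1), … with moves {2, 4, 7}:
k:     0  1  2  3  4  5  6  7  8  9 10 11
g(k):  0  0  1  1  2  2  0  3  1  0  2  1
So g(11) = 1.
Build the Grundy sequence for stack B with g(k) = mex{g(k−s) : s ∈ {2, 6}, s ≤ k}:
g(0) = mex{} = 0
g(1) = mex{} = 0
g(2) = mex{0} = 1
g(3) = mex{0} = 1
g(4) = mex{1} = 0
g(5) = mex{1} = 0
g(6) = mex{0} = 1
g(7) = mex{0} = 1
So g(7) = 1.
Build the Grundy sequence for stack C with g(k) = mex{g(k−s) : s ∈ {5, 7}, s ≤ k}:
k:     0  1  2  3  4  5  6  7  8
g(k):  0  0  0  0  0  1  1  1  1
So g(8) = 1.
By the Sprague-Grundy theorem, the Grundy value of a sum of independent games is the XOR of the component values.
Combined value = 1 XOR 1 XOR 1 = 1.

1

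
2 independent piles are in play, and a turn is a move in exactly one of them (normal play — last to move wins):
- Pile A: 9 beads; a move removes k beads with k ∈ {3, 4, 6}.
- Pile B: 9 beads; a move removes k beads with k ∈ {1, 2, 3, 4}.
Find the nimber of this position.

4

For pile A, compute g(0), g(1), … with moves {3, 4, 6}:
g(0) = mex{} = 0
g(1) = mex{} = 0
g(2) = mex{} = 0
g(3) = mex{0} = 1
g(4) = mex{0} = 1
g(5) = mex{0} = 1
g(6) = mex{0,1} = 2
g(7) = mex{0,1} = 2
g(8) = mex{0,1} = 2
g(9) = mex{1,2} = 0
So g(9) = 0.
For pile B, compute g(0), g(1), … with moves {1, 2, 3, 4}:
g(0) = mex{} = 0
g(1) = mex{0} = 1
g(2) = mex{0,1} = 2
g(3) = mex{0,1,2} = 3
g(4) = mex{0,1,2,3} = 4
g(5) = mex{1,2,3,4} = 0
g(6) = mex{0,2,3,4} = 1
g(7) = mex{0,1,3,4} = 2
g(8) = mex{0,1,2,4} = 3
g(9) = mex{0,1,2,3} = 4
So g(9) = 4.
By the Sprague-Grundy theorem, the Grundy value of a sum of independent games is the XOR of the component values.
Combined value = 0 ⊕ 4 = 4.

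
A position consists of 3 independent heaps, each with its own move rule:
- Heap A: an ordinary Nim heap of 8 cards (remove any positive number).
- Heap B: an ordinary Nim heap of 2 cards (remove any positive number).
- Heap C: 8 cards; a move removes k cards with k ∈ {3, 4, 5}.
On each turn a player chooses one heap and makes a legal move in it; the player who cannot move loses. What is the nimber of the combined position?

Heap A is a plain Nim heap of size 8, so its Grundy value is 8.
Heap B is a plain Nim heap of size 2, so its Grundy value is 2.
Build the Grundy sequence for heap C with g(k) = mex{g(k−s) : s ∈ {3, 4, 5}, s ≤ k}:
k:     0  1  2  3  4  5  6  7  8
g(k):  0  0  0  1  1  1  2  2  0
So g(8) = 0.
By the Sprague-Grundy theorem, the Grundy value of a sum of independent games is the XOR of the component values.
Combined value = 8 XOR 2 XOR 0 = 10.

10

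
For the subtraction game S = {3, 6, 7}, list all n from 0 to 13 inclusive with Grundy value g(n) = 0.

0, 1, 2, 10, 11, 12

Compute g(0), g(1), … for moves {3, 6, 7}:
g(0) = mex{} = 0
g(1) = mex{} = 0
g(2) = mex{} = 0
g(3) = mex{0} = 1
g(4) = mex{0} = 1
g(5) = mex{0} = 1
g(6) = mex{0,1} = 2
g(7) = mex{0,1} = 2
g(8) = mex{0,1} = 2
g(9) = mex{0,1,2} = 3
g(10) = mex{1,2} = 0
g(11) = mex{1,2} = 0
g(12) = mex{1,2,3} = 0
g(13) = mex{0,2} = 1
The P-positions (g = 0) in 0..13 are 0, 1, 2, 10, 11, 12.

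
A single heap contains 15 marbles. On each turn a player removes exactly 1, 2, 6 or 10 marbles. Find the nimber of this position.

1

Build the Grundy sequence with g(k) = mex{g(k−s) : s ∈ {1, 2, 6, 10}, s ≤ k}:
k:     0  1  2  3  4  5  6  7  8  9 10 11 12 13 14 15
g(k):  0  1  2  0  1  2  3  0  1  2  3  0  1  2  0  1
So g(15) = 1.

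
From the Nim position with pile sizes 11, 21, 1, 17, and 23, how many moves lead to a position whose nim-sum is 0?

3

Compute the nim-sum pairwise:
11 ^ 21 = 30
30 ^ 1 = 31
31 ^ 17 = 14
14 ^ 23 = 25
The overall nim-sum is X = 25. A pile of size p has a winning move iff p XOR X < p (reduce it to p XOR X).
  11: 11 XOR 25 = 18 ≥ 11 — no move.
  21: 21 XOR 25 = 12 < 21 — winning move (to 12).
  1: 1 XOR 25 = 24 ≥ 1 — no move.
  17: 17 XOR 25 = 8 < 17 — winning move (to 8).
  23: 23 XOR 25 = 14 < 23 — winning move (to 14).
That gives 3 winning moves.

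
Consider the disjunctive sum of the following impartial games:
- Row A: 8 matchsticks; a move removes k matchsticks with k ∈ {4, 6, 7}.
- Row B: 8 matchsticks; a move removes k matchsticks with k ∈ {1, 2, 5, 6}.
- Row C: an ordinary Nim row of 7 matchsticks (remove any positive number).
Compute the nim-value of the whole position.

4

Build the Grundy sequence for row A with g(k) = mex{g(k−s) : s ∈ {4, 6, 7}, s ≤ k}:
k:     0  1  2  3  4  5  6  7  8
g(k):  0  0  0  0  1  1  1  1  2
So g(8) = 2.
Grundy values for row B (subtraction set {1, 2, 5, 6}):
k:     0  1  2  3  4  5  6  7  8
g(k):  0  1  2  0  1  2  3  0  1
So g(8) = 1.
Row C is a plain Nim row of size 7, so its Grundy value is 7.
By the Sprague-Grundy theorem, the Grundy value of a sum of independent games is the XOR of the component values.
Combined value = 2 XOR 1 XOR 7 = 4.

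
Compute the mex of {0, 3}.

1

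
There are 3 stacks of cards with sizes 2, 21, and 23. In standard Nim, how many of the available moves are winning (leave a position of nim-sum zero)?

0

Write each in binary and XOR column by column:
  00010  (2)
  10101  (21)
  10111  (23)
  -----
  00000  (0)
The nim-sum is already 0, so every move leaves a nonzero nim-sum — there are no winning moves.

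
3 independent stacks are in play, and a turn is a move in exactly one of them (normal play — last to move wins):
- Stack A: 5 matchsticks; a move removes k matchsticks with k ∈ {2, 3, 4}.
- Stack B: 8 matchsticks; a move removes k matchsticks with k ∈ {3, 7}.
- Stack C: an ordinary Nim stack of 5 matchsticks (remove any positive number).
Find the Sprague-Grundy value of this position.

5

Grundy values for stack A (subtraction set {2, 3, 4}):
g(0) = mex{} = 0
g(1) = mex{} = 0
g(2) = mex{0} = 1
g(3) = mex{0} = 1
g(4) = mex{0,1} = 2
g(5) = mex{0,1} = 2
So g(5) = 2.
For stack B, compute g(0), g(1), … with moves {3, 7}:
g(0) = mex{} = 0
g(1) = mex{} = 0
g(2) = mex{} = 0
g(3) = mex{0} = 1
g(4) = mex{0} = 1
g(5) = mex{0} = 1
g(6) = mex{1} = 0
g(7) = mex{0,1} = 2
g(8) = mex{0,1} = 2
So g(8) = 2.
Stack C is a plain Nim stack of size 5, so its Grundy value is 5.
By the Sprague-Grundy theorem, the Grundy value of a sum of independent games is the XOR of the component values.
Combined value = 2 XOR 2 XOR 5 = 5.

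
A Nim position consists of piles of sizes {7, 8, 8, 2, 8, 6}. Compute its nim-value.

Compute the nim-sum pairwise:
7 ^ 8 = 15
15 ^ 8 = 7
7 ^ 2 = 5
5 ^ 8 = 13
13 ^ 6 = 11

11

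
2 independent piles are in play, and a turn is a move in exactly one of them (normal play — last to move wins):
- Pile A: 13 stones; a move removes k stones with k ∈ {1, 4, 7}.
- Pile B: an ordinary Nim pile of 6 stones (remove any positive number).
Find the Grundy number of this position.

6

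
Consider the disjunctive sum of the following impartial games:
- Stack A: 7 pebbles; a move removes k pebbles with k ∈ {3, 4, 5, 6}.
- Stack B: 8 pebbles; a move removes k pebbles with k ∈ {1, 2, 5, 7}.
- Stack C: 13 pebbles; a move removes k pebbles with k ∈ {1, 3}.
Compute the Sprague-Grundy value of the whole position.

1

Build the Grundy sequence for stack A with g(k) = mex{g(k−s) : s ∈ {3, 4, 5, 6}, s ≤ k}:
g(0) = mex{} = 0
g(1) = mex{} = 0
g(2) = mex{} = 0
g(3) = mex{0} = 1
g(4) = mex{0} = 1
g(5) = mex{0} = 1
g(6) = mex{0,1} = 2
g(7) = mex{0,1} = 2
So g(7) = 2.
For stack B, compute g(0), g(1), … with moves {1, 2, 5, 7}:
g(0) = mex{} = 0
g(1) = mex{0} = 1
g(2) = mex{0,1} = 2
g(3) = mex{1,2} = 0
g(4) = mex{0,2} = 1
g(5) = mex{0,1} = 2
g(6) = mex{1,2} = 0
g(7) = mex{0,2} = 1
g(8) = mex{0,1} = 2
So g(8) = 2.
For stack C, compute g(0), g(1), … with moves {1, 3}:
g(0) = mex{} = 0
g(1) = mex{0} = 1
g(2) = mex{1} = 0
g(3) = mex{0} = 1
g(4) = mex{1} = 0
g(5) = mex{0} = 1
g(6) = mex{1} = 0
g(7) = mex{0} = 1
g(8) = mex{1} = 0
g(9) = mex{0} = 1
g(10) = mex{1} = 0
g(11) = mex{0} = 1
g(12) = mex{1} = 0
g(13) = mex{0} = 1
So g(13) = 1.
By the Sprague-Grundy theorem, the Grundy value of a sum of independent games is the XOR of the component values.
Combined value = 2 ⊕ 2 ⊕ 1 = 1.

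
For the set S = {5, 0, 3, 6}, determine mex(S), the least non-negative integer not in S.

0 is in the set but 1 is not, so the mex is 1.

1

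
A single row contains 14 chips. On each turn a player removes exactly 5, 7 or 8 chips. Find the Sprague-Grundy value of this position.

0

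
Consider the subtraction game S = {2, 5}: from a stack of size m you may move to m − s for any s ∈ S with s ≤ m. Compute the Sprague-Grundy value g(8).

0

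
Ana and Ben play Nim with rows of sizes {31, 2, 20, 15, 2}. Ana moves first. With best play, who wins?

Write each in binary and XOR column by column:
  11111  (31)
  00010  (2)
  10100  (20)
  01111  (15)
  00010  (2)
  -----
  00100  (4)
The nim-sum is 4 ≠ 0, so this is an N-position: the player to move can win; Ana has a winning move.

Ana wins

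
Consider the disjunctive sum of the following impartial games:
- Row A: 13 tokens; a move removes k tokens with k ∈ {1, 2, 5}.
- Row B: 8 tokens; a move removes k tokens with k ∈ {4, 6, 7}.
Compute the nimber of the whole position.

For row A, compute g(0), g(1), … with moves {1, 2, 5}:
k:     0  1  2  3  4  5  6  7  8  9 10 11 12 13
g(k):  0  1  2  0  1  2  0  1  2  0  1  2  0  1
So g(13) = 1.
Build the Grundy sequence for row B with g(k) = mex{g(k−s) : s ∈ {4, 6, 7}, s ≤ k}:
g(0) = mex{} = 0
g(1) = mex{} = 0
g(2) = mex{} = 0
g(3) = mex{} = 0
g(4) = mex{0} = 1
g(5) = mex{0} = 1
g(6) = mex{0} = 1
g(7) = mex{0} = 1
g(8) = mex{0,1} = 2
So g(8) = 2.
The value of a disjunctive sum is the nim-sum of the parts.
Combined value = 1 XOR 2 = 3.

3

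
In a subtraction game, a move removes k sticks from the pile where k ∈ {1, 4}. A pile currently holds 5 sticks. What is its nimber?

0

Compute g(0), g(1), … for moves {1, 4}:
g(0) = mex{} = 0
g(1) = mex{0} = 1
g(2) = mex{1} = 0
g(3) = mex{0} = 1
g(4) = mex{0,1} = 2
g(5) = mex{1,2} = 0
So g(5) = 0.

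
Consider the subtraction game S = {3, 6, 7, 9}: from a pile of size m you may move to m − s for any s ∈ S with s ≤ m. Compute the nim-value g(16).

1

Build the Grundy sequence with g(k) = mex{g(k−s) : s ∈ {3, 6, 7, 9}, s ≤ k}:
k:     0  1  2  3  4  5  6  7  8  9 10 11 12 13 14 15 16
g(k):  0  0  0  1  1  1  2  2  2  3  3  3  0  0  0  1  1
So g(16) = 1.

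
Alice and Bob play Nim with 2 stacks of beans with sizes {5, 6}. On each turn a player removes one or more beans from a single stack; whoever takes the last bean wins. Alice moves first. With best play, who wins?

Alice wins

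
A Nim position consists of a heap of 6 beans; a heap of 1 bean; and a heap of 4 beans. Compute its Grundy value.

3

Compute the nim-sum pairwise:
6 ⊕ 1 = 7
7 ⊕ 4 = 3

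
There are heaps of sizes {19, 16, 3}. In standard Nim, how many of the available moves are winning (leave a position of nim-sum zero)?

Compute the nim-sum pairwise:
19 ^ 16 = 3
3 ^ 3 = 0
The nim-sum is already 0, so every move leaves a nonzero nim-sum — there are no winning moves.

0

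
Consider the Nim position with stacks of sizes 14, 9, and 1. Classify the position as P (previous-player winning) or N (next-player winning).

N-position

Write each in binary and XOR column by column:
  1110  (14)
  1001  (9)
  0001  (1)
  ----
  0110  (6)
The nim-sum is 6 ≠ 0, so this is an N-position: the player to move can win.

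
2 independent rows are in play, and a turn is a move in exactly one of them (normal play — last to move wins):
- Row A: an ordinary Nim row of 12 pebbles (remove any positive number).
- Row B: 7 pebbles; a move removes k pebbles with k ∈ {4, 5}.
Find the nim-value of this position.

Row A is a plain Nim row of size 12, so its Grundy value is 12.
For row B, compute g(0), g(1), … with moves {4, 5}:
g(0) = mex{} = 0
g(1) = mex{} = 0
g(2) = mex{} = 0
g(3) = mex{} = 0
g(4) = mex{0} = 1
g(5) = mex{0} = 1
g(6) = mex{0} = 1
g(7) = mex{0} = 1
So g(7) = 1.
The value of a disjunctive sum is the nim-sum of the parts.
Combined value = 12 XOR 1 = 13.

13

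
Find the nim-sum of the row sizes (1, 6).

Write each in binary and XOR column by column:
  001  (1)
  110  (6)
  ---
  111  (7)

7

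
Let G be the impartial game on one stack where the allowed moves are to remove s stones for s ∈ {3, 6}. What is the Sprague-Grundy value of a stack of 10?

0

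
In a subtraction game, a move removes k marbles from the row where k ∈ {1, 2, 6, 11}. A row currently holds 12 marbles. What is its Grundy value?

2

Grundy values for subtraction set {1, 2, 6, 11}:
g(0) = mex{} = 0
g(1) = mex{0} = 1
g(2) = mex{0,1} = 2
g(3) = mex{1,2} = 0
g(4) = mex{0,2} = 1
g(5) = mex{0,1} = 2
g(6) = mex{0,1,2} = 3
g(7) = mex{1,2,3} = 0
g(8) = mex{0,2,3} = 1
g(9) = mex{0,1} = 2
g(10) = mex{1,2} = 0
g(11) = mex{0,2} = 1
g(12) = mex{0,1,3} = 2
So g(12) = 2.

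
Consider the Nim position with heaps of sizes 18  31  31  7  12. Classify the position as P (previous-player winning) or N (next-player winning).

Compute the nim-sum pairwise:
18 ^ 31 = 13
13 ^ 31 = 18
18 ^ 7 = 21
21 ^ 12 = 25
The nim-sum is 25 ≠ 0, so this is an N-position: the player to move can win.

N-position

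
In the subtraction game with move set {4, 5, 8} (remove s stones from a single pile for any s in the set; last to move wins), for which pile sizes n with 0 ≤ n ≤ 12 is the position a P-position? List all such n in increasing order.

0, 1, 2, 3, 12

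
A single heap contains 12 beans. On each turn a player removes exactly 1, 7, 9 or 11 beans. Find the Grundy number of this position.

0

Grundy values for subtraction set {1, 7, 9, 11}:
g(0) = mex{} = 0
g(1) = mex{0} = 1
g(2) = mex{1} = 0
g(3) = mex{0} = 1
g(4) = mex{1} = 0
g(5) = mex{0} = 1
g(6) = mex{1} = 0
g(7) = mex{0} = 1
g(8) = mex{1} = 0
g(9) = mex{0} = 1
g(10) = mex{1} = 0
g(11) = mex{0} = 1
g(12) = mex{1} = 0
So g(12) = 0.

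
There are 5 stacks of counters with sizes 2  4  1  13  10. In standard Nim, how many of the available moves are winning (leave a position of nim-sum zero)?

0

Bitwise XOR of the heap sizes:
  0010  (2)
  0100  (4)
  0001  (1)
  1101  (13)
  1010  (10)
  ----
  0000  (0)
The nim-sum is already 0, so every move leaves a nonzero nim-sum — there are no winning moves.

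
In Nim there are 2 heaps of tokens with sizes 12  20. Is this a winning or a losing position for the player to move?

Winning position

Compute the nim-sum pairwise:
12 ⊕ 20 = 24
The nim-sum is 24 ≠ 0, so this is an N-position: the player to move can win.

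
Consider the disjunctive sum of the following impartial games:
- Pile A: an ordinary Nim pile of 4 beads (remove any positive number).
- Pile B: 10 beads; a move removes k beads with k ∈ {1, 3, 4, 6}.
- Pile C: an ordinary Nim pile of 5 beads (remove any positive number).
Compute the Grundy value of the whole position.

Pile A is a plain Nim pile of size 4, so its Grundy value is 4.
For pile B, compute g(0), g(1), … with moves {1, 3, 4, 6}:
k:     0  1  2  3  4  5  6  7  8  9 10
g(k):  0  1  0  1  2  3  2  0  1  0  1
So g(10) = 1.
Pile C is a plain Nim pile of size 5, so its Grundy value is 5.
By the Sprague-Grundy theorem, the Grundy value of a sum of independent games is the XOR of the component values.
Combined value = 4 ⊕ 1 ⊕ 5 = 0.

0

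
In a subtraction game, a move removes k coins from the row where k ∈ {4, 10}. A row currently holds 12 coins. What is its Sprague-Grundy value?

1

Compute g(0), g(1), … for moves {4, 10}:
k:     0  1  2  3  4  5  6  7  8  9 10 11 12
g(k):  0  0  0  0  1  1  1  1  0  0  2  2  1
So g(12) = 1.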